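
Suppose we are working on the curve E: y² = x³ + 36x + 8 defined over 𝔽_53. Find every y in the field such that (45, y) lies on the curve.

x³ + 36x + 8 = 92753 ≡ 3 (mod 53).
3 is a non-residue mod 53; no y exists.

none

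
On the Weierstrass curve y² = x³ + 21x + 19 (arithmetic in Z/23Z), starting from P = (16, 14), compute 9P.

(2, 0)

Double-and-add on 9 = (1001)₂. Start with P = (16, 14) for the leading 1-bit.
double: tangent at (16, 14): λ = (3·16² + 21)/(2·14) ≡ 7/5. 5⁻¹ ≡ 14 (mod 23) since 5·14 = 70 ≡ 1, so λ ≡ 7·14 ≡ 6.
  x = λ² - 16 - 16 = 36 - 32 ≡ 4; y = λ·(16 - 4) - 14 ≡ 12. → (4, 12)
double: tangent at (4, 12): λ = (3·4² + 21)/(2·12) ≡ 0/1. 1⁻¹ ≡ 1 (mod 23), so λ ≡ 0·1 ≡ 0.
  x = λ² - 4 - 4 = 0 - 8 ≡ 15; y = λ·(4 - 15) - 12 ≡ 11. → (15, 11)
double: tangent at (15, 11): λ = (3·15² + 21)/(2·11) ≡ 6/22. 22⁻¹ ≡ 22 (mod 23), so λ ≡ 6·22 ≡ 17.
  x = λ² - 15 - 15 = 289 - 30 ≡ 6; y = λ·(15 - 6) - 11 ≡ 4. → (6, 4)
add P: (6, 4) + (16, 14). λ = (14 - 4)/(16 - 6) ≡ 10/10 mod 23. 10⁻¹ ≡ 7 (mod 23), so λ ≡ 1.
  x = λ² - 6 - 16 = 1 - 22 ≡ 2; y = λ·(6 - 2) - 4 ≡ 0. → (2, 0)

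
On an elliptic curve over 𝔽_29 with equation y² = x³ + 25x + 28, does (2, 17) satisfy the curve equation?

y² = 17² ≡ 28; x³ + 25x + 28 = 86 ≡ 28 (mod 29). 28 = 28.

yes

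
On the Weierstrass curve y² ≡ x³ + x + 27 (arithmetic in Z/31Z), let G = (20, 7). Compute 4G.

Repeated addition: build up to 4G.
2G: tangent at (20, 7): λ = (3·20² + 1)/(2·7) ≡ 23/14. 14⁻¹ ≡ 20 (mod 31), so λ ≡ 23·20 ≡ 26.
  x = λ² - 20 - 20 = 676 - 40 ≡ 16; y = λ·(20 - 16) - 7 ≡ 4. → (16, 4)
3G: (16, 4) + (20, 7). λ = (7 - 4)/(20 - 16) ≡ 3/4 mod 31. 4⁻¹ ≡ 8 (mod 31) since 4·8 = 32 ≡ 1, so λ ≡ 24.
  x = λ² - 16 - 20 = 576 - 36 ≡ 13; y = λ·(16 - 13) - 4 ≡ 6. → (13, 6)
4G: (13, 6) + (20, 7). λ = (7 - 6)/(20 - 13) ≡ 1/7 mod 31. 7⁻¹ ≡ 9 (mod 31) since 7·9 = 63 ≡ 1, so λ ≡ 9.
  x = λ² - 13 - 20 = 81 - 33 ≡ 17; y = λ·(13 - 17) - 6 ≡ 20. → (17, 20)

(17, 20)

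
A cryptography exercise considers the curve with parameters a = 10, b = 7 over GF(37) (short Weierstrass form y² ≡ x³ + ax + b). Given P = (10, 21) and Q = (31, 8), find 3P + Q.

First 3P:
Repeated addition: build up to 3P.
2P: tangent at (10, 21): λ = (3·10² + 10)/(2·21) ≡ 14/5. 5⁻¹ ≡ 15 (mod 37) since 5·15 = 75 ≡ 1, so λ ≡ 14·15 ≡ 25.
  x = λ² - 10 - 10 = 625 - 20 ≡ 13; y = λ·(10 - 13) - 21 ≡ 15. → (13, 15)
3P: (13, 15) + (10, 21). λ = (21 - 15)/(10 - 13) ≡ 6/34 mod 37. 34⁻¹ ≡ 12 (mod 37), so λ ≡ 35.
  x = λ² - 13 - 10 = 1225 - 23 ≡ 18; y = λ·(13 - 18) - 15 ≡ 32. → (18, 32)
3P = (18, 32).
Finally 3P + Q:
(18, 32) + (31, 8). λ = (8 - 32)/(31 - 18) ≡ 13/13 mod 37. 13⁻¹ ≡ 20 (mod 37), so λ ≡ 1.
  x = λ² - 18 - 31 = 1 - 49 ≡ 26; y = λ·(18 - 26) - 32 ≡ 34. → (26, 34)

(26, 34)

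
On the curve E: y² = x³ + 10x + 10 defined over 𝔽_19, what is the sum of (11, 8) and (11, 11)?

O

The two points share x = 11 and their y-coordinates satisfy 8 + 11 ≡ 0 (mod 19), so they are inverses. Their sum is O.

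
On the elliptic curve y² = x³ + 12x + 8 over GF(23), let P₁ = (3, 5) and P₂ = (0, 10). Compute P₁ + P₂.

(10, 22)

(3, 5) + (0, 10). λ = (10 - 5)/(0 - 3) ≡ 5/20 mod 23. 20⁻¹ ≡ 15 (mod 23) since 20·15 = 300 ≡ 1, so λ ≡ 6.
  x = λ² - 3 - 0 = 36 - 3 ≡ 10; y = λ·(3 - 10) - 5 ≡ 22. → (10, 22)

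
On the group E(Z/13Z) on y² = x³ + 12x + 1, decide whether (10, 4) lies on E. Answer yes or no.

y² = 4² ≡ 3; x³ + 12x + 1 = 1121 ≡ 3 (mod 13). 3 = 3.

yes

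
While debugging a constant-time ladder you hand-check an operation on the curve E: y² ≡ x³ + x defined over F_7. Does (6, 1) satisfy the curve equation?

y² = 1² ≡ 1; x³ + 1x + 0 = 222 ≡ 5 (mod 7). 1 ≠ 5.

no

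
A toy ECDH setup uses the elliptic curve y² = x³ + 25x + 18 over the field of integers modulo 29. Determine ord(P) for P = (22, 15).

2P: tangent at (22, 15): λ = (3·22² + 25)/(2·15) ≡ 27/1. 1⁻¹ ≡ 1 (mod 29) since 1·1 = 1 ≡ 1, so λ ≡ 27·1 ≡ 27.
  x = λ² - 22 - 22 = 729 - 44 ≡ 18; y = λ·(22 - 18) - 15 ≡ 6. → (18, 6)
3P: (18, 6) + (22, 15). λ = (15 - 6)/(22 - 18) ≡ 9/4 mod 29. 4⁻¹ ≡ 22 (mod 29) since 4·22 = 88 ≡ 1, so λ ≡ 24.
  x = λ² - 18 - 22 = 576 - 40 ≡ 14; y = λ·(18 - 14) - 6 ≡ 3. → (14, 3)
4P: (14, 3) + (22, 15). λ = (15 - 3)/(22 - 14) ≡ 12/8 mod 29. 8⁻¹ ≡ 11 (mod 29), so λ ≡ 16.
  x = λ² - 14 - 22 = 256 - 36 ≡ 17; y = λ·(14 - 17) - 3 ≡ 7. → (17, 7)
5P: (17, 7) + (22, 15). λ = (15 - 7)/(22 - 17) ≡ 8/5 mod 29. 5⁻¹ ≡ 6 (mod 29), so λ ≡ 19.
  x = λ² - 17 - 22 = 361 - 39 ≡ 3; y = λ·(17 - 3) - 7 ≡ 27. → (3, 27)
6P: (3, 27) + (22, 15). λ = (15 - 27)/(22 - 3) ≡ 17/19 mod 29. 19⁻¹ ≡ 26 (mod 29) since 19·26 = 494 ≡ 1, so λ ≡ 7.
  x = λ² - 3 - 22 = 49 - 25 ≡ 24; y = λ·(3 - 24) - 27 ≡ 0. → (24, 0)
7P: (24, 0) + (22, 15). λ = (15 - 0)/(22 - 24) ≡ 15/27 mod 29. 27⁻¹ ≡ 14 (mod 29), so λ ≡ 7.
  x = λ² - 24 - 22 = 49 - 46 ≡ 3; y = λ·(24 - 3) - 0 ≡ 2. → (3, 2)
8P: (3, 2) + (22, 15). λ = (15 - 2)/(22 - 3) ≡ 13/19 mod 29. 19⁻¹ ≡ 26 (mod 29) since 19·26 = 494 ≡ 1, so λ ≡ 19.
  x = λ² - 3 - 22 = 361 - 25 ≡ 17; y = λ·(3 - 17) - 2 ≡ 22. → (17, 22)
9P: (17, 22) + (22, 15). λ = (15 - 22)/(22 - 17) ≡ 22/5 mod 29. 5⁻¹ ≡ 6 (mod 29), so λ ≡ 16.
  x = λ² - 17 - 22 = 256 - 39 ≡ 14; y = λ·(17 - 14) - 22 ≡ 26. → (14, 26)
10P: (14, 26) + (22, 15). λ = (15 - 26)/(22 - 14) ≡ 18/8 mod 29. 8⁻¹ ≡ 11 (mod 29), so λ ≡ 24.
  x = λ² - 14 - 22 = 576 - 36 ≡ 18; y = λ·(14 - 18) - 26 ≡ 23. → (18, 23)
11P: (18, 23) + (22, 15). λ = (15 - 23)/(22 - 18) ≡ 21/4 mod 29. 4⁻¹ ≡ 22 (mod 29), so λ ≡ 27.
  x = λ² - 18 - 22 = 729 - 40 ≡ 22; y = λ·(18 - 22) - 23 ≡ 14. → (22, 14)
12P: (22, 14) + (22, 15): same x and y₁ ≡ -y₂, so the sum is O.
12P = O, so the order is 12.

12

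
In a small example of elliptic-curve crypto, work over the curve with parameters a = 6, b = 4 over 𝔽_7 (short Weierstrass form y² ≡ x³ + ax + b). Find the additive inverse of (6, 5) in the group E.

(6, 2)

-(6, 5) = (6, -5 mod 7) = (6, 2).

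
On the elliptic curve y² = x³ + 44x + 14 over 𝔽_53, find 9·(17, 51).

(25, 37)

Write G = (17, 51).
Double-and-add on 9 = (1001)₂. Start with G = (17, 51) for the leading 1-bit.
double: tangent at (17, 51): λ = (3·17² + 44)/(2·51) ≡ 10/49. 49⁻¹ ≡ 13 (mod 53), so λ ≡ 10·13 ≡ 24.
  x = λ² - 17 - 17 = 576 - 34 ≡ 12; y = λ·(17 - 12) - 51 ≡ 16. → (12, 16)
double: tangent at (12, 16): λ = (3·12² + 44)/(2·16) ≡ 52/32. 32⁻¹ ≡ 5 (mod 53) since 32·5 = 160 ≡ 1, so λ ≡ 52·5 ≡ 48.
  x = λ² - 12 - 12 = 2304 - 24 ≡ 1; y = λ·(12 - 1) - 16 ≡ 35. → (1, 35)
double: tangent at (1, 35): λ = (3·1² + 44)/(2·35) ≡ 47/17. 17⁻¹ ≡ 25 (mod 53) since 17·25 = 425 ≡ 1, so λ ≡ 47·25 ≡ 9.
  x = λ² - 1 - 1 = 81 - 2 ≡ 26; y = λ·(1 - 26) - 35 ≡ 5. → (26, 5)
add G: (26, 5) + (17, 51). λ = (51 - 5)/(17 - 26) ≡ 46/44 mod 53. 44⁻¹ ≡ 47 (mod 53), so λ ≡ 42.
  x = λ² - 26 - 17 = 1764 - 43 ≡ 25; y = λ·(26 - 25) - 5 ≡ 37. → (25, 37)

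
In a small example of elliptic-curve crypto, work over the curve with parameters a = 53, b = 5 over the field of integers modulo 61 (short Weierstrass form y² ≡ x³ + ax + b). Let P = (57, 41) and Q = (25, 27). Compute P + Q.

(57, 41) + (25, 27). λ = (27 - 41)/(25 - 57) ≡ 47/29 mod 61. 29⁻¹ ≡ 40 (mod 61) since 29·40 = 1160 ≡ 1, so λ ≡ 50.
  x = λ² - 57 - 25 = 2500 - 82 ≡ 39; y = λ·(57 - 39) - 41 ≡ 5. → (39, 5)

(39, 5)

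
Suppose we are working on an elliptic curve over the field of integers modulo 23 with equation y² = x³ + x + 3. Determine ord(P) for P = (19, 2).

9

2P: tangent at (19, 2): λ = (3·19² + 1)/(2·2) ≡ 3/4. 4⁻¹ ≡ 6 (mod 23), so λ ≡ 3·6 ≡ 18.
  x = λ² - 19 - 19 = 324 - 38 ≡ 10; y = λ·(19 - 10) - 2 ≡ 22. → (10, 22)
3P: (10, 22) + (19, 2). λ = (2 - 22)/(19 - 10) ≡ 3/9 mod 23. 9⁻¹ ≡ 18 (mod 23), so λ ≡ 8.
  x = λ² - 10 - 19 = 64 - 29 ≡ 12; y = λ·(10 - 12) - 22 ≡ 8. → (12, 8)
4P: (12, 8) + (19, 2). λ = (2 - 8)/(19 - 12) ≡ 17/7 mod 23. 7⁻¹ ≡ 10 (mod 23) since 7·10 = 70 ≡ 1, so λ ≡ 9.
  x = λ² - 12 - 19 = 81 - 31 ≡ 4; y = λ·(12 - 4) - 8 ≡ 18. → (4, 18)
5P: (4, 18) + (19, 2). λ = (2 - 18)/(19 - 4) ≡ 7/15 mod 23. 15⁻¹ ≡ 20 (mod 23) since 15·20 = 300 ≡ 1, so λ ≡ 2.
  x = λ² - 4 - 19 = 4 - 23 ≡ 4; y = λ·(4 - 4) - 18 ≡ 5. → (4, 5)
6P: (4, 5) + (19, 2). λ = (2 - 5)/(19 - 4) ≡ 20/15 mod 23. 15⁻¹ ≡ 20 (mod 23) since 15·20 = 300 ≡ 1, so λ ≡ 9.
  x = λ² - 4 - 19 = 81 - 23 ≡ 12; y = λ·(4 - 12) - 5 ≡ 15. → (12, 15)
7P: (12, 15) + (19, 2). λ = (2 - 15)/(19 - 12) ≡ 10/7 mod 23. 7⁻¹ ≡ 10 (mod 23), so λ ≡ 8.
  x = λ² - 12 - 19 = 64 - 31 ≡ 10; y = λ·(12 - 10) - 15 ≡ 1. → (10, 1)
8P: (10, 1) + (19, 2). λ = (2 - 1)/(19 - 10) ≡ 1/9 mod 23. 9⁻¹ ≡ 18 (mod 23), so λ ≡ 18.
  x = λ² - 10 - 19 = 324 - 29 ≡ 19; y = λ·(10 - 19) - 1 ≡ 21. → (19, 21)
9P: (19, 21) + (19, 2): same x and y₁ ≡ -y₂, so the sum is the point at infinity.
9P = the point at infinity, so the order is 9.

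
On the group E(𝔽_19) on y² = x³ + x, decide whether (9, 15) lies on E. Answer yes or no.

yes

y² = 15² ≡ 16; x³ + 1x + 0 = 738 ≡ 16 (mod 19). 16 = 16.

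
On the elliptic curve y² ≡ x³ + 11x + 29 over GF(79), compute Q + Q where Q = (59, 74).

(12, 25)

tangent at (59, 74): λ = (3·59² + 11)/(2·74) ≡ 26/69. 69⁻¹ ≡ 71 (mod 79), so λ ≡ 26·71 ≡ 29.
  x = λ² - 59 - 59 = 841 - 118 ≡ 12; y = λ·(59 - 12) - 74 ≡ 25. → (12, 25)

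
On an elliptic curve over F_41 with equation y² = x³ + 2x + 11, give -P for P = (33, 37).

-(33, 37) = (33, -37 mod 41) = (33, 4).

(33, 4)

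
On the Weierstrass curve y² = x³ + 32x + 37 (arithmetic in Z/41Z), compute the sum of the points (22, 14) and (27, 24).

(22, 14) + (27, 24). λ = (24 - 14)/(27 - 22) ≡ 10/5 mod 41. 5⁻¹ ≡ 33 (mod 41) since 5·33 = 165 ≡ 1, so λ ≡ 2.
  x = λ² - 22 - 27 = 4 - 49 ≡ 37; y = λ·(22 - 37) - 14 ≡ 38. → (37, 38)

(37, 38)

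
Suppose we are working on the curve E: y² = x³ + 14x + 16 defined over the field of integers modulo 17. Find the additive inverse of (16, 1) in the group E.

-(16, 1) = (16, -1 mod 17) = (16, 16).

(16, 16)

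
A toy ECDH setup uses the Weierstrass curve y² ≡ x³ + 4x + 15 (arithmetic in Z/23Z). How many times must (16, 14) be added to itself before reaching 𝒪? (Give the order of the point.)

2P: tangent at (16, 14): λ = (3·16² + 4)/(2·14) ≡ 13/5. 5⁻¹ ≡ 14 (mod 23) since 5·14 = 70 ≡ 1, so λ ≡ 13·14 ≡ 21.
  x = λ² - 16 - 16 = 441 - 32 ≡ 18; y = λ·(16 - 18) - 14 ≡ 13. → (18, 13)
3P: (18, 13) + (16, 14). λ = (14 - 13)/(16 - 18) ≡ 1/21 mod 23. 21⁻¹ ≡ 11 (mod 23) since 21·11 = 231 ≡ 1, so λ ≡ 11.
  x = λ² - 18 - 16 = 121 - 34 ≡ 18; y = λ·(18 - 18) - 13 ≡ 10. → (18, 10)
4P: (18, 10) + (16, 14). λ = (14 - 10)/(16 - 18) ≡ 4/21 mod 23. 21⁻¹ ≡ 11 (mod 23) since 21·11 = 231 ≡ 1, so λ ≡ 21.
  x = λ² - 18 - 16 = 441 - 34 ≡ 16; y = λ·(18 - 16) - 10 ≡ 9. → (16, 9)
5P: (16, 9) + (16, 14): same x and y₁ ≡ -y₂, so the sum is 𝒪.
5P = 𝒪, so the order is 5.

5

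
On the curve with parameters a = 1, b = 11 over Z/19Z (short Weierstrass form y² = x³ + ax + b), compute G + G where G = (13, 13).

tangent at (13, 13): λ = (3·13² + 1)/(2·13) ≡ 14/7. 7⁻¹ ≡ 11 (mod 19), so λ ≡ 14·11 ≡ 2.
  x = λ² - 13 - 13 = 4 - 26 ≡ 16; y = λ·(13 - 16) - 13 ≡ 0. → (16, 0)

(16, 0)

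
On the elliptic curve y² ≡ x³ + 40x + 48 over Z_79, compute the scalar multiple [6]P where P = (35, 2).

(65, 33)

Repeated addition: build up to 6P.
2P: tangent at (35, 2): λ = (3·35² + 40)/(2·2) ≡ 2/4. 4⁻¹ ≡ 20 (mod 79) since 4·20 = 80 ≡ 1, so λ ≡ 2·20 ≡ 40.
  x = λ² - 35 - 35 = 1600 - 70 ≡ 29; y = λ·(35 - 29) - 2 ≡ 1. → (29, 1)
3P: (29, 1) + (35, 2). λ = (2 - 1)/(35 - 29) ≡ 1/6 mod 79. 6⁻¹ ≡ 66 (mod 79), so λ ≡ 66.
  x = λ² - 29 - 35 = 4356 - 64 ≡ 26; y = λ·(29 - 26) - 1 ≡ 39. → (26, 39)
4P: (26, 39) + (35, 2). λ = (2 - 39)/(35 - 26) ≡ 42/9 mod 79. 9⁻¹ ≡ 44 (mod 79), so λ ≡ 31.
  x = λ² - 26 - 35 = 961 - 61 ≡ 31; y = λ·(26 - 31) - 39 ≡ 43. → (31, 43)
5P: (31, 43) + (35, 2). λ = (2 - 43)/(35 - 31) ≡ 38/4 mod 79. 4⁻¹ ≡ 20 (mod 79), so λ ≡ 49.
  x = λ² - 31 - 35 = 2401 - 66 ≡ 44; y = λ·(31 - 44) - 43 ≡ 31. → (44, 31)
6P: (44, 31) + (35, 2). λ = (2 - 31)/(35 - 44) ≡ 50/70 mod 79. 70⁻¹ ≡ 35 (mod 79) since 70·35 = 2450 ≡ 1, so λ ≡ 12.
  x = λ² - 44 - 35 = 144 - 79 ≡ 65; y = λ·(44 - 65) - 31 ≡ 33. → (65, 33)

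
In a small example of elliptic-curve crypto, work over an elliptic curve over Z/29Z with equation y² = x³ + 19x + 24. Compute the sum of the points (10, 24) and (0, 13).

(10, 24) + (0, 13). λ = (13 - 24)/(0 - 10) ≡ 18/19 mod 29. 19⁻¹ ≡ 26 (mod 29) since 19·26 = 494 ≡ 1, so λ ≡ 4.
  x = λ² - 10 - 0 = 16 - 10 ≡ 6; y = λ·(10 - 6) - 24 ≡ 21. → (6, 21)

(6, 21)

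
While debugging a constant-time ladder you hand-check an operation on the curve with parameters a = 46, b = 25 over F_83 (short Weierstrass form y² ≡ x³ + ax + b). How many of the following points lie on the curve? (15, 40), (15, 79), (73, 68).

2

(15, 40): 40² ≡ 23, rhs ≡ 23 → on.
(15, 79): 79² ≡ 16, rhs ≡ 23 → off.
(73, 68): 68² ≡ 59, rhs ≡ 59 → on.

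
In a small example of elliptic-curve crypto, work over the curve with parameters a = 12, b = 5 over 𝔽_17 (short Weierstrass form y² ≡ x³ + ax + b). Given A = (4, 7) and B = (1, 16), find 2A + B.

O

First 2A:
Repeated addition: build up to 2A.
2A: tangent at (4, 7): λ = (3·4² + 12)/(2·7) ≡ 9/14. 14⁻¹ ≡ 11 (mod 17) since 14·11 = 154 ≡ 1, so λ ≡ 9·11 ≡ 14.
  x = λ² - 4 - 4 = 196 - 8 ≡ 1; y = λ·(4 - 1) - 7 ≡ 1. → (1, 1)
2A = (1, 1).
Finally 2A + B:
(1, 1) + (1, 16): same x and y₁ ≡ -y₂, so the sum is the point at infinity.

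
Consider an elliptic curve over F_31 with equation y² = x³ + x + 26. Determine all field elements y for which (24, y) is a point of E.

x³ + 1x + 26 = 13874 ≡ 17 (mod 31).
17 is a non-residue mod 31; no y exists.

none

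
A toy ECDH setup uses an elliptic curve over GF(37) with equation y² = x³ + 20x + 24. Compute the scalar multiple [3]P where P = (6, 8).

Repeated addition: build up to 3P.
2P: tangent at (6, 8): λ = (3·6² + 20)/(2·8) ≡ 17/16. 16⁻¹ ≡ 7 (mod 37), so λ ≡ 17·7 ≡ 8.
  x = λ² - 6 - 6 = 64 - 12 ≡ 15; y = λ·(6 - 15) - 8 ≡ 31. → (15, 31)
3P: (15, 31) + (6, 8). λ = (8 - 31)/(6 - 15) ≡ 14/28 mod 37. 28⁻¹ ≡ 4 (mod 37), so λ ≡ 19.
  x = λ² - 15 - 6 = 361 - 21 ≡ 7; y = λ·(15 - 7) - 31 ≡ 10. → (7, 10)

(7, 10)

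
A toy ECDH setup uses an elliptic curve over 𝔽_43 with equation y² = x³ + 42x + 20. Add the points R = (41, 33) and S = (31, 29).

(9, 40)

(41, 33) + (31, 29). λ = (29 - 33)/(31 - 41) ≡ 39/33 mod 43. 33⁻¹ ≡ 30 (mod 43), so λ ≡ 9.
  x = λ² - 41 - 31 = 81 - 72 ≡ 9; y = λ·(41 - 9) - 33 ≡ 40. → (9, 40)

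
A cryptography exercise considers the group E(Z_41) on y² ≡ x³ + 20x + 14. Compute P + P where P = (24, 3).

(30, 12)

tangent at (24, 3): λ = (3·24² + 20)/(2·3) ≡ 26/6. 6⁻¹ ≡ 7 (mod 41), so λ ≡ 26·7 ≡ 18.
  x = λ² - 24 - 24 = 324 - 48 ≡ 30; y = λ·(24 - 30) - 3 ≡ 12. → (30, 12)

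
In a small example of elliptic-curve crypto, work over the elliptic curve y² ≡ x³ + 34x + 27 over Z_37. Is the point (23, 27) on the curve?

yes

y² = 27² ≡ 26; x³ + 34x + 27 = 12976 ≡ 26 (mod 37). 26 = 26.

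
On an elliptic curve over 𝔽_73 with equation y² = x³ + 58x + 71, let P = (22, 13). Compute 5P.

Repeated addition: build up to 5P.
2P: tangent at (22, 13): λ = (3·22² + 58)/(2·13) ≡ 50/26. 26⁻¹ ≡ 59 (mod 73), so λ ≡ 50·59 ≡ 30.
  x = λ² - 22 - 22 = 900 - 44 ≡ 53; y = λ·(22 - 53) - 13 ≡ 6. → (53, 6)
3P: (53, 6) + (22, 13). λ = (13 - 6)/(22 - 53) ≡ 7/42 mod 73. 42⁻¹ ≡ 40 (mod 73) since 42·40 = 1680 ≡ 1, so λ ≡ 61.
  x = λ² - 53 - 22 = 3721 - 75 ≡ 69; y = λ·(53 - 69) - 6 ≡ 40. → (69, 40)
4P: (69, 40) + (22, 13). λ = (13 - 40)/(22 - 69) ≡ 46/26 mod 73. 26⁻¹ ≡ 59 (mod 73) since 26·59 = 1534 ≡ 1, so λ ≡ 13.
  x = λ² - 69 - 22 = 169 - 91 ≡ 5; y = λ·(69 - 5) - 40 ≡ 62. → (5, 62)
5P: (5, 62) + (22, 13). λ = (13 - 62)/(22 - 5) ≡ 24/17 mod 73. 17⁻¹ ≡ 43 (mod 73) since 17·43 = 731 ≡ 1, so λ ≡ 10.
  x = λ² - 5 - 22 = 100 - 27 ≡ 0; y = λ·(5 - 0) - 62 ≡ 61. → (0, 61)

(0, 61)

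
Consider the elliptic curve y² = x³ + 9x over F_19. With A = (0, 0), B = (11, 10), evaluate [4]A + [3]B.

First 4A:
Repeated addition: build up to 4A.
2A: (0, 0) + (0, 0): same x and y₁ ≡ -y₂, so the sum is O.
3A: O + (0, 0) = (0, 0) (identity).
4A: (0, 0) + (0, 0): same x and y₁ ≡ -y₂, so the sum is O.
4A = O.
Next 3B:
Repeated addition: build up to 3B.
2B: tangent at (11, 10): λ = (3·11² + 9)/(2·10) ≡ 11/1. 1⁻¹ ≡ 1 (mod 19), so λ ≡ 11·1 ≡ 11.
  x = λ² - 11 - 11 = 121 - 22 ≡ 4; y = λ·(11 - 4) - 10 ≡ 10. → (4, 10)
3B: (4, 10) + (11, 10). λ = (10 - 10)/(11 - 4) ≡ 0/7 mod 19. 7⁻¹ ≡ 11 (mod 19), so λ ≡ 0.
  x = λ² - 4 - 11 = 0 - 15 ≡ 4; y = λ·(4 - 4) - 10 ≡ 9. → (4, 9)
3B = (4, 9).
Finally 4A + 3B:
O + (4, 9) = (4, 9) (identity).

(4, 9)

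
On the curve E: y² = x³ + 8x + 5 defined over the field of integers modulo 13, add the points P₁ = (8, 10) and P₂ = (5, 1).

(8, 10) + (5, 1). λ = (1 - 10)/(5 - 8) ≡ 4/10 mod 13. 10⁻¹ ≡ 4 (mod 13) since 10·4 = 40 ≡ 1, so λ ≡ 3.
  x = λ² - 8 - 5 = 9 - 13 ≡ 9; y = λ·(8 - 9) - 10 ≡ 0. → (9, 0)

(9, 0)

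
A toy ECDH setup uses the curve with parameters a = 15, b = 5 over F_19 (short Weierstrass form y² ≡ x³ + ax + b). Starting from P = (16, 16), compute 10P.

(17, 10)

Repeated addition: build up to 10P.
2P: tangent at (16, 16): λ = (3·16² + 15)/(2·16) ≡ 4/13. 13⁻¹ ≡ 3 (mod 19), so λ ≡ 4·3 ≡ 12.
  x = λ² - 16 - 16 = 144 - 32 ≡ 17; y = λ·(16 - 17) - 16 ≡ 10. → (17, 10)
3P: (17, 10) + (16, 16). λ = (16 - 10)/(16 - 17) ≡ 6/18 mod 19. 18⁻¹ ≡ 18 (mod 19) since 18·18 = 324 ≡ 1, so λ ≡ 13.
  x = λ² - 17 - 16 = 169 - 33 ≡ 3; y = λ·(17 - 3) - 10 ≡ 1. → (3, 1)
4P: (3, 1) + (16, 16). λ = (16 - 1)/(16 - 3) ≡ 15/13 mod 19. 13⁻¹ ≡ 3 (mod 19), so λ ≡ 7.
  x = λ² - 3 - 16 = 49 - 19 ≡ 11; y = λ·(3 - 11) - 1 ≡ 0. → (11, 0)
5P: (11, 0) + (16, 16). λ = (16 - 0)/(16 - 11) ≡ 16/5 mod 19. 5⁻¹ ≡ 4 (mod 19) since 5·4 = 20 ≡ 1, so λ ≡ 7.
  x = λ² - 11 - 16 = 49 - 27 ≡ 3; y = λ·(11 - 3) - 0 ≡ 18. → (3, 18)
6P: (3, 18) + (16, 16). λ = (16 - 18)/(16 - 3) ≡ 17/13 mod 19. 13⁻¹ ≡ 3 (mod 19) since 13·3 = 39 ≡ 1, so λ ≡ 13.
  x = λ² - 3 - 16 = 169 - 19 ≡ 17; y = λ·(3 - 17) - 18 ≡ 9. → (17, 9)
7P: (17, 9) + (16, 16). λ = (16 - 9)/(16 - 17) ≡ 7/18 mod 19. 18⁻¹ ≡ 18 (mod 19) since 18·18 = 324 ≡ 1, so λ ≡ 12.
  x = λ² - 17 - 16 = 144 - 33 ≡ 16; y = λ·(17 - 16) - 9 ≡ 3. → (16, 3)
8P: (16, 3) + (16, 16): same x and y₁ ≡ -y₂, so the sum is ∞.
9P: ∞ + (16, 16) = (16, 16) (identity).
10P: tangent at (16, 16): λ = (3·16² + 15)/(2·16) ≡ 4/13. 13⁻¹ ≡ 3 (mod 19) since 13·3 = 39 ≡ 1, so λ ≡ 4·3 ≡ 12.
  x = λ² - 16 - 16 = 144 - 32 ≡ 17; y = λ·(16 - 17) - 16 ≡ 10. → (17, 10)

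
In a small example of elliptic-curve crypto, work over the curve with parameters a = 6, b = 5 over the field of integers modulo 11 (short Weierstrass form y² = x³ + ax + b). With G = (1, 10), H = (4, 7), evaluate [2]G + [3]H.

(8, 2)

First 2G:
Repeated addition: build up to 2G.
2G: tangent at (1, 10): λ = (3·1² + 6)/(2·10) ≡ 9/9. 9⁻¹ ≡ 5 (mod 11), so λ ≡ 9·5 ≡ 1.
  x = λ² - 1 - 1 = 1 - 2 ≡ 10; y = λ·(1 - 10) - 10 ≡ 3. → (10, 3)
2G = (10, 3).
Next 3H:
Repeated addition: build up to 3H.
2H: tangent at (4, 7): λ = (3·4² + 6)/(2·7) ≡ 10/3. 3⁻¹ ≡ 4 (mod 11) since 3·4 = 12 ≡ 1, so λ ≡ 10·4 ≡ 7.
  x = λ² - 4 - 4 = 49 - 8 ≡ 8; y = λ·(4 - 8) - 7 ≡ 9. → (8, 9)
3H: (8, 9) + (4, 7). λ = (7 - 9)/(4 - 8) ≡ 9/7 mod 11. 7⁻¹ ≡ 8 (mod 11) since 7·8 = 56 ≡ 1, so λ ≡ 6.
  x = λ² - 8 - 4 = 36 - 12 ≡ 2; y = λ·(8 - 2) - 9 ≡ 5. → (2, 5)
3H = (2, 5).
Finally 2G + 3H:
(10, 3) + (2, 5). λ = (5 - 3)/(2 - 10) ≡ 2/3 mod 11. 3⁻¹ ≡ 4 (mod 11) since 3·4 = 12 ≡ 1, so λ ≡ 8.
  x = λ² - 10 - 2 = 64 - 12 ≡ 8; y = λ·(10 - 8) - 3 ≡ 2. → (8, 2)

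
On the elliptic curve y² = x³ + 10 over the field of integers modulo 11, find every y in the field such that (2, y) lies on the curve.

x³ + 0x + 10 = 18 ≡ 7 (mod 11).
7 is a non-residue mod 11; no y exists.

none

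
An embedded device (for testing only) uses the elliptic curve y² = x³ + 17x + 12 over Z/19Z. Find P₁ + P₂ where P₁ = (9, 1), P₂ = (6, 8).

(1, 12)

(9, 1) + (6, 8). λ = (8 - 1)/(6 - 9) ≡ 7/16 mod 19. 16⁻¹ ≡ 6 (mod 19), so λ ≡ 4.
  x = λ² - 9 - 6 = 16 - 15 ≡ 1; y = λ·(9 - 1) - 1 ≡ 12. → (1, 12)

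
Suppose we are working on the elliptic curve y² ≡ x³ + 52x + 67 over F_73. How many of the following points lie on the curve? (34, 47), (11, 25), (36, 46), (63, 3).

0

(34, 47): 47² ≡ 19, rhs ≡ 40 → off.
(11, 25): 25² ≡ 41, rhs ≡ 72 → off.
(36, 46): 46² ≡ 72, rhs ≡ 50 → off.
(63, 3): 3² ≡ 9, rhs ≡ 7 → off.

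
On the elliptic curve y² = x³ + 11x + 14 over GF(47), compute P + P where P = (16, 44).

tangent at (16, 44): λ = (3·16² + 11)/(2·44) ≡ 27/41. 41⁻¹ ≡ 39 (mod 47), so λ ≡ 27·39 ≡ 19.
  x = λ² - 16 - 16 = 361 - 32 ≡ 0; y = λ·(16 - 0) - 44 ≡ 25. → (0, 25)

(0, 25)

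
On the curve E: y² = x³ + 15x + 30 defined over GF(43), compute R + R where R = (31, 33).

(33, 16)

tangent at (31, 33): λ = (3·31² + 15)/(2·33) ≡ 17/23. 23⁻¹ ≡ 15 (mod 43), so λ ≡ 17·15 ≡ 40.
  x = λ² - 31 - 31 = 1600 - 62 ≡ 33; y = λ·(31 - 33) - 33 ≡ 16. → (33, 16)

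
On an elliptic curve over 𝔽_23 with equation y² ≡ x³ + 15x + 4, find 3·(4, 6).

Write P = (4, 6).
Repeated addition: build up to 3P.
2P: tangent at (4, 6): λ = (3·4² + 15)/(2·6) ≡ 17/12. 12⁻¹ ≡ 2 (mod 23), so λ ≡ 17·2 ≡ 11.
  x = λ² - 4 - 4 = 121 - 8 ≡ 21; y = λ·(4 - 21) - 6 ≡ 14. → (21, 14)
3P: (21, 14) + (4, 6). λ = (6 - 14)/(4 - 21) ≡ 15/6 mod 23. 6⁻¹ ≡ 4 (mod 23) since 6·4 = 24 ≡ 1, so λ ≡ 14.
  x = λ² - 21 - 4 = 196 - 25 ≡ 10; y = λ·(21 - 10) - 14 ≡ 2. → (10, 2)

(10, 2)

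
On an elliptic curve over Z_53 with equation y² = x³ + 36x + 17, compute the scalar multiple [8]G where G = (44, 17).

(9, 40)

Repeated addition: build up to 8G.
2G: tangent at (44, 17): λ = (3·44² + 36)/(2·17) ≡ 14/34. 34⁻¹ ≡ 39 (mod 53), so λ ≡ 14·39 ≡ 16.
  x = λ² - 44 - 44 = 256 - 88 ≡ 9; y = λ·(44 - 9) - 17 ≡ 13. → (9, 13)
3G: (9, 13) + (44, 17). λ = (17 - 13)/(44 - 9) ≡ 4/35 mod 53. 35⁻¹ ≡ 50 (mod 53) since 35·50 = 1750 ≡ 1, so λ ≡ 41.
  x = λ² - 9 - 44 = 1681 - 53 ≡ 38; y = λ·(9 - 38) - 13 ≡ 17. → (38, 17)
4G: (38, 17) + (44, 17). λ = (17 - 17)/(44 - 38) ≡ 0/6 mod 53. 6⁻¹ ≡ 9 (mod 53), so λ ≡ 0.
  x = λ² - 38 - 44 = 0 - 82 ≡ 24; y = λ·(38 - 24) - 17 ≡ 36. → (24, 36)
5G: (24, 36) + (44, 17). λ = (17 - 36)/(44 - 24) ≡ 34/20 mod 53. 20⁻¹ ≡ 8 (mod 53), so λ ≡ 7.
  x = λ² - 24 - 44 = 49 - 68 ≡ 34; y = λ·(24 - 34) - 36 ≡ 0. → (34, 0)
6G: (34, 0) + (44, 17). λ = (17 - 0)/(44 - 34) ≡ 17/10 mod 53. 10⁻¹ ≡ 16 (mod 53) since 10·16 = 160 ≡ 1, so λ ≡ 7.
  x = λ² - 34 - 44 = 49 - 78 ≡ 24; y = λ·(34 - 24) - 0 ≡ 17. → (24, 17)
7G: (24, 17) + (44, 17). λ = (17 - 17)/(44 - 24) ≡ 0/20 mod 53. 20⁻¹ ≡ 8 (mod 53), so λ ≡ 0.
  x = λ² - 24 - 44 = 0 - 68 ≡ 38; y = λ·(24 - 38) - 17 ≡ 36. → (38, 36)
8G: (38, 36) + (44, 17). λ = (17 - 36)/(44 - 38) ≡ 34/6 mod 53. 6⁻¹ ≡ 9 (mod 53) since 6·9 = 54 ≡ 1, so λ ≡ 41.
  x = λ² - 38 - 44 = 1681 - 82 ≡ 9; y = λ·(38 - 9) - 36 ≡ 40. → (9, 40)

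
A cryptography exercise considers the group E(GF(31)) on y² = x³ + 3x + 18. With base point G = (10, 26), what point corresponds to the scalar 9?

Double-and-add on 9 = (1001)₂. Start with G = (10, 26) for the leading 1-bit.
double: tangent at (10, 26): λ = (3·10² + 3)/(2·26) ≡ 24/21. 21⁻¹ ≡ 3 (mod 31), so λ ≡ 24·3 ≡ 10.
  x = λ² - 10 - 10 = 100 - 20 ≡ 18; y = λ·(10 - 18) - 26 ≡ 18. → (18, 18)
double: tangent at (18, 18): λ = (3·18² + 3)/(2·18) ≡ 14/5. 5⁻¹ ≡ 25 (mod 31) since 5·25 = 125 ≡ 1, so λ ≡ 14·25 ≡ 9.
  x = λ² - 18 - 18 = 81 - 36 ≡ 14; y = λ·(18 - 14) - 18 ≡ 18. → (14, 18)
double: tangent at (14, 18): λ = (3·14² + 3)/(2·18) ≡ 2/5. 5⁻¹ ≡ 25 (mod 31), so λ ≡ 2·25 ≡ 19.
  x = λ² - 14 - 14 = 361 - 28 ≡ 23; y = λ·(14 - 23) - 18 ≡ 28. → (23, 28)
add G: (23, 28) + (10, 26). λ = (26 - 28)/(10 - 23) ≡ 29/18 mod 31. 18⁻¹ ≡ 19 (mod 31) since 18·19 = 342 ≡ 1, so λ ≡ 24.
  x = λ² - 23 - 10 = 576 - 33 ≡ 16; y = λ·(23 - 16) - 28 ≡ 16. → (16, 16)

(16, 16)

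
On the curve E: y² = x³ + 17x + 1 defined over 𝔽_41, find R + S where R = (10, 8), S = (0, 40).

(15, 8)

(10, 8) + (0, 40). λ = (40 - 8)/(0 - 10) ≡ 32/31 mod 41. 31⁻¹ ≡ 4 (mod 41) since 31·4 = 124 ≡ 1, so λ ≡ 5.
  x = λ² - 10 - 0 = 25 - 10 ≡ 15; y = λ·(10 - 15) - 8 ≡ 8. → (15, 8)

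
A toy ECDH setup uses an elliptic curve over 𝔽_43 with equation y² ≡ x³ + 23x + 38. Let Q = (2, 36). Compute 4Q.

Repeated addition: build up to 4Q.
2Q: tangent at (2, 36): λ = (3·2² + 23)/(2·36) ≡ 35/29. 29⁻¹ ≡ 3 (mod 43), so λ ≡ 35·3 ≡ 19.
  x = λ² - 2 - 2 = 361 - 4 ≡ 13; y = λ·(2 - 13) - 36 ≡ 13. → (13, 13)
3Q: (13, 13) + (2, 36). λ = (36 - 13)/(2 - 13) ≡ 23/32 mod 43. 32⁻¹ ≡ 39 (mod 43), so λ ≡ 37.
  x = λ² - 13 - 2 = 1369 - 15 ≡ 21; y = λ·(13 - 21) - 13 ≡ 35. → (21, 35)
4Q: (21, 35) + (2, 36). λ = (36 - 35)/(2 - 21) ≡ 1/24 mod 43. 24⁻¹ ≡ 9 (mod 43) since 24·9 = 216 ≡ 1, so λ ≡ 9.
  x = λ² - 21 - 2 = 81 - 23 ≡ 15; y = λ·(21 - 15) - 35 ≡ 19. → (15, 19)

(15, 19)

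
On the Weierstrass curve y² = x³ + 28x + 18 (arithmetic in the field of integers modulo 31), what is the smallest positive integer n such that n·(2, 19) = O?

2P: tangent at (2, 19): λ = (3·2² + 28)/(2·19) ≡ 9/7. 7⁻¹ ≡ 9 (mod 31), so λ ≡ 9·9 ≡ 19.
  x = λ² - 2 - 2 = 361 - 4 ≡ 16; y = λ·(2 - 16) - 19 ≡ 25. → (16, 25)
3P: (16, 25) + (2, 19). λ = (19 - 25)/(2 - 16) ≡ 25/17 mod 31. 17⁻¹ ≡ 11 (mod 31) since 17·11 = 187 ≡ 1, so λ ≡ 27.
  x = λ² - 16 - 2 = 729 - 18 ≡ 29; y = λ·(16 - 29) - 25 ≡ 27. → (29, 27)
4P: (29, 27) + (2, 19). λ = (19 - 27)/(2 - 29) ≡ 23/4 mod 31. 4⁻¹ ≡ 8 (mod 31), so λ ≡ 29.
  x = λ² - 29 - 2 = 841 - 31 ≡ 4; y = λ·(29 - 4) - 27 ≡ 16. → (4, 16)
5P: (4, 16) + (2, 19). λ = (19 - 16)/(2 - 4) ≡ 3/29 mod 31. 29⁻¹ ≡ 15 (mod 31), so λ ≡ 14.
  x = λ² - 4 - 2 = 196 - 6 ≡ 4; y = λ·(4 - 4) - 16 ≡ 15. → (4, 15)
6P: (4, 15) + (2, 19). λ = (19 - 15)/(2 - 4) ≡ 4/29 mod 31. 29⁻¹ ≡ 15 (mod 31) since 29·15 = 435 ≡ 1, so λ ≡ 29.
  x = λ² - 4 - 2 = 841 - 6 ≡ 29; y = λ·(4 - 29) - 15 ≡ 4. → (29, 4)
7P: (29, 4) + (2, 19). λ = (19 - 4)/(2 - 29) ≡ 15/4 mod 31. 4⁻¹ ≡ 8 (mod 31), so λ ≡ 27.
  x = λ² - 29 - 2 = 729 - 31 ≡ 16; y = λ·(29 - 16) - 4 ≡ 6. → (16, 6)
8P: (16, 6) + (2, 19). λ = (19 - 6)/(2 - 16) ≡ 13/17 mod 31. 17⁻¹ ≡ 11 (mod 31), so λ ≡ 19.
  x = λ² - 16 - 2 = 361 - 18 ≡ 2; y = λ·(16 - 2) - 6 ≡ 12. → (2, 12)
9P: (2, 12) + (2, 19): same x and y₁ ≡ -y₂, so the sum is O.
9P = O, so the order is 9.

9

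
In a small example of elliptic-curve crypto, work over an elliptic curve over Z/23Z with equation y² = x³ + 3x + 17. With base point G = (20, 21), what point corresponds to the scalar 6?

Repeated addition: build up to 6G.
2G: tangent at (20, 21): λ = (3·20² + 3)/(2·21) ≡ 7/19. 19⁻¹ ≡ 17 (mod 23), so λ ≡ 7·17 ≡ 4.
  x = λ² - 20 - 20 = 16 - 40 ≡ 22; y = λ·(20 - 22) - 21 ≡ 17. → (22, 17)
3G: (22, 17) + (20, 21). λ = (21 - 17)/(20 - 22) ≡ 4/21 mod 23. 21⁻¹ ≡ 11 (mod 23), so λ ≡ 21.
  x = λ² - 22 - 20 = 441 - 42 ≡ 8; y = λ·(22 - 8) - 17 ≡ 1. → (8, 1)
4G: (8, 1) + (20, 21). λ = (21 - 1)/(20 - 8) ≡ 20/12 mod 23. 12⁻¹ ≡ 2 (mod 23), so λ ≡ 17.
  x = λ² - 8 - 20 = 289 - 28 ≡ 8; y = λ·(8 - 8) - 1 ≡ 22. → (8, 22)
5G: (8, 22) + (20, 21). λ = (21 - 22)/(20 - 8) ≡ 22/12 mod 23. 12⁻¹ ≡ 2 (mod 23) since 12·2 = 24 ≡ 1, so λ ≡ 21.
  x = λ² - 8 - 20 = 441 - 28 ≡ 22; y = λ·(8 - 22) - 22 ≡ 6. → (22, 6)
6G: (22, 6) + (20, 21). λ = (21 - 6)/(20 - 22) ≡ 15/21 mod 23. 21⁻¹ ≡ 11 (mod 23), so λ ≡ 4.
  x = λ² - 22 - 20 = 16 - 42 ≡ 20; y = λ·(22 - 20) - 6 ≡ 2. → (20, 2)

(20, 2)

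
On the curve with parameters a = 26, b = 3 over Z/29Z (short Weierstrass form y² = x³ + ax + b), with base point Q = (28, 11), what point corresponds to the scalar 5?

(9, 3)

Repeated addition: build up to 5Q.
2Q: tangent at (28, 11): λ = (3·28² + 26)/(2·11) ≡ 0/22. 22⁻¹ ≡ 4 (mod 29) since 22·4 = 88 ≡ 1, so λ ≡ 0·4 ≡ 0.
  x = λ² - 28 - 28 = 0 - 56 ≡ 2; y = λ·(28 - 2) - 11 ≡ 18. → (2, 18)
3Q: (2, 18) + (28, 11). λ = (11 - 18)/(28 - 2) ≡ 22/26 mod 29. 26⁻¹ ≡ 19 (mod 29), so λ ≡ 12.
  x = λ² - 2 - 28 = 144 - 30 ≡ 27; y = λ·(2 - 27) - 18 ≡ 1. → (27, 1)
4Q: (27, 1) + (28, 11). λ = (11 - 1)/(28 - 27) ≡ 10/1 mod 29. 1⁻¹ ≡ 1 (mod 29), so λ ≡ 10.
  x = λ² - 27 - 28 = 100 - 55 ≡ 16; y = λ·(27 - 16) - 1 ≡ 22. → (16, 22)
5Q: (16, 22) + (28, 11). λ = (11 - 22)/(28 - 16) ≡ 18/12 mod 29. 12⁻¹ ≡ 17 (mod 29) since 12·17 = 204 ≡ 1, so λ ≡ 16.
  x = λ² - 16 - 28 = 256 - 44 ≡ 9; y = λ·(16 - 9) - 22 ≡ 3. → (9, 3)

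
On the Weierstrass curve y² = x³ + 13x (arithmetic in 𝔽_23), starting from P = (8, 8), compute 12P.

O

Repeated addition: build up to 12P.
2P: tangent at (8, 8): λ = (3·8² + 13)/(2·8) ≡ 21/16. 16⁻¹ ≡ 13 (mod 23), so λ ≡ 21·13 ≡ 20.
  x = λ² - 8 - 8 = 400 - 16 ≡ 16; y = λ·(8 - 16) - 8 ≡ 16. → (16, 16)
3P: (16, 16) + (8, 8). λ = (8 - 16)/(8 - 16) ≡ 15/15 mod 23. 15⁻¹ ≡ 20 (mod 23), so λ ≡ 1.
  x = λ² - 16 - 8 = 1 - 24 ≡ 0; y = λ·(16 - 0) - 16 ≡ 0. → (0, 0)
4P: (0, 0) + (8, 8). λ = (8 - 0)/(8 - 0) ≡ 8/8 mod 23. 8⁻¹ ≡ 3 (mod 23), so λ ≡ 1.
  x = λ² - 0 - 8 = 1 - 8 ≡ 16; y = λ·(0 - 16) - 0 ≡ 7. → (16, 7)
5P: (16, 7) + (8, 8). λ = (8 - 7)/(8 - 16) ≡ 1/15 mod 23. 15⁻¹ ≡ 20 (mod 23), so λ ≡ 20.
  x = λ² - 16 - 8 = 400 - 24 ≡ 8; y = λ·(16 - 8) - 7 ≡ 15. → (8, 15)
6P: (8, 15) + (8, 8): same x and y₁ ≡ -y₂, so the sum is the point at infinity.
7P: the point at infinity + (8, 8) = (8, 8) (identity).
8P: tangent at (8, 8): λ = (3·8² + 13)/(2·8) ≡ 21/16. 16⁻¹ ≡ 13 (mod 23), so λ ≡ 21·13 ≡ 20.
  x = λ² - 8 - 8 = 400 - 16 ≡ 16; y = λ·(8 - 16) - 8 ≡ 16. → (16, 16)
9P: (16, 16) + (8, 8). λ = (8 - 16)/(8 - 16) ≡ 15/15 mod 23. 15⁻¹ ≡ 20 (mod 23), so λ ≡ 1.
  x = λ² - 16 - 8 = 1 - 24 ≡ 0; y = λ·(16 - 0) - 16 ≡ 0. → (0, 0)
10P: (0, 0) + (8, 8). λ = (8 - 0)/(8 - 0) ≡ 8/8 mod 23. 8⁻¹ ≡ 3 (mod 23), so λ ≡ 1.
  x = λ² - 0 - 8 = 1 - 8 ≡ 16; y = λ·(0 - 16) - 0 ≡ 7. → (16, 7)
11P: (16, 7) + (8, 8). λ = (8 - 7)/(8 - 16) ≡ 1/15 mod 23. 15⁻¹ ≡ 20 (mod 23) since 15·20 = 300 ≡ 1, so λ ≡ 20.
  x = λ² - 16 - 8 = 400 - 24 ≡ 8; y = λ·(16 - 8) - 7 ≡ 15. → (8, 15)
12P: (8, 15) + (8, 8): same x and y₁ ≡ -y₂, so the sum is the point at infinity.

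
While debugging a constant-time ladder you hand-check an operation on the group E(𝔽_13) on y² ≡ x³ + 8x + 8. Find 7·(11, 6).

(9, 4)

Write Q = (11, 6).
Repeated addition: build up to 7Q.
2Q: tangent at (11, 6): λ = (3·11² + 8)/(2·6) ≡ 7/12. 12⁻¹ ≡ 12 (mod 13), so λ ≡ 7·12 ≡ 6.
  x = λ² - 11 - 11 = 36 - 22 ≡ 1; y = λ·(11 - 1) - 6 ≡ 2. → (1, 2)
3Q: (1, 2) + (11, 6). λ = (6 - 2)/(11 - 1) ≡ 4/10 mod 13. 10⁻¹ ≡ 4 (mod 13) since 10·4 = 40 ≡ 1, so λ ≡ 3.
  x = λ² - 1 - 11 = 9 - 12 ≡ 10; y = λ·(1 - 10) - 2 ≡ 10. → (10, 10)
4Q: (10, 10) + (11, 6). λ = (6 - 10)/(11 - 10) ≡ 9/1 mod 13. 1⁻¹ ≡ 1 (mod 13), so λ ≡ 9.
  x = λ² - 10 - 11 = 81 - 21 ≡ 8; y = λ·(10 - 8) - 10 ≡ 8. → (8, 8)
5Q: (8, 8) + (11, 6). λ = (6 - 8)/(11 - 8) ≡ 11/3 mod 13. 3⁻¹ ≡ 9 (mod 13), so λ ≡ 8.
  x = λ² - 8 - 11 = 64 - 19 ≡ 6; y = λ·(8 - 6) - 8 ≡ 8. → (6, 8)
6Q: (6, 8) + (11, 6). λ = (6 - 8)/(11 - 6) ≡ 11/5 mod 13. 5⁻¹ ≡ 8 (mod 13), so λ ≡ 10.
  x = λ² - 6 - 11 = 100 - 17 ≡ 5; y = λ·(6 - 5) - 8 ≡ 2. → (5, 2)
7Q: (5, 2) + (11, 6). λ = (6 - 2)/(11 - 5) ≡ 4/6 mod 13. 6⁻¹ ≡ 11 (mod 13) since 6·11 = 66 ≡ 1, so λ ≡ 5.
  x = λ² - 5 - 11 = 25 - 16 ≡ 9; y = λ·(5 - 9) - 2 ≡ 4. → (9, 4)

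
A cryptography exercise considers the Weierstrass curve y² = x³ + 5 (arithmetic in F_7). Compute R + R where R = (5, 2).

(6, 2)

tangent at (5, 2): λ = (3·5² + 0)/(2·2) ≡ 5/4. 4⁻¹ ≡ 2 (mod 7), so λ ≡ 5·2 ≡ 3.
  x = λ² - 5 - 5 = 9 - 10 ≡ 6; y = λ·(5 - 6) - 2 ≡ 2. → (6, 2)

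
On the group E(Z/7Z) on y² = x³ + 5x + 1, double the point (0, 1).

tangent at (0, 1): λ = (3·0² + 5)/(2·1) ≡ 5/2. 2⁻¹ ≡ 4 (mod 7), so λ ≡ 5·4 ≡ 6.
  x = λ² - 0 - 0 = 36 - 0 ≡ 1; y = λ·(0 - 1) - 1 ≡ 0. → (1, 0)

(1, 0)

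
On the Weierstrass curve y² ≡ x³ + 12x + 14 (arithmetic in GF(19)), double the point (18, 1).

tangent at (18, 1): λ = (3·18² + 12)/(2·1) ≡ 15/2. 2⁻¹ ≡ 10 (mod 19), so λ ≡ 15·10 ≡ 17.
  x = λ² - 18 - 18 = 289 - 36 ≡ 6; y = λ·(18 - 6) - 1 ≡ 13. → (6, 13)

(6, 13)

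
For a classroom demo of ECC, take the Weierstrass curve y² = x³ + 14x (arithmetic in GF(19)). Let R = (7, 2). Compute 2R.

tangent at (7, 2): λ = (3·7² + 14)/(2·2) ≡ 9/4. 4⁻¹ ≡ 5 (mod 19), so λ ≡ 9·5 ≡ 7.
  x = λ² - 7 - 7 = 49 - 14 ≡ 16; y = λ·(7 - 16) - 2 ≡ 11. → (16, 11)

(16, 11)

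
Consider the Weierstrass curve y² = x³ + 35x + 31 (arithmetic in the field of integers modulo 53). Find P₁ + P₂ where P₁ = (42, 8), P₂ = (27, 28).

(42, 8) + (27, 28). λ = (28 - 8)/(27 - 42) ≡ 20/38 mod 53. 38⁻¹ ≡ 7 (mod 53), so λ ≡ 34.
  x = λ² - 42 - 27 = 1156 - 69 ≡ 27; y = λ·(42 - 27) - 8 ≡ 25. → (27, 25)

(27, 25)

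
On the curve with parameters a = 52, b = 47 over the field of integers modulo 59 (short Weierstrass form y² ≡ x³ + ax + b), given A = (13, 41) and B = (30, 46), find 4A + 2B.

(27, 37)

First 4A:
Repeated addition: build up to 4A.
2A: tangent at (13, 41): λ = (3·13² + 52)/(2·41) ≡ 28/23. 23⁻¹ ≡ 18 (mod 59) since 23·18 = 414 ≡ 1, so λ ≡ 28·18 ≡ 32.
  x = λ² - 13 - 13 = 1024 - 26 ≡ 54; y = λ·(13 - 54) - 41 ≡ 4. → (54, 4)
3A: (54, 4) + (13, 41). λ = (41 - 4)/(13 - 54) ≡ 37/18 mod 59. 18⁻¹ ≡ 23 (mod 59), so λ ≡ 25.
  x = λ² - 54 - 13 = 625 - 67 ≡ 27; y = λ·(54 - 27) - 4 ≡ 22. → (27, 22)
4A: (27, 22) + (13, 41). λ = (41 - 22)/(13 - 27) ≡ 19/45 mod 59. 45⁻¹ ≡ 21 (mod 59), so λ ≡ 45.
  x = λ² - 27 - 13 = 2025 - 40 ≡ 38; y = λ·(27 - 38) - 22 ≡ 14. → (38, 14)
4A = (38, 14).
Next 2B:
Repeated addition: build up to 2B.
2B: tangent at (30, 46): λ = (3·30² + 52)/(2·46) ≡ 38/33. 33⁻¹ ≡ 34 (mod 59), so λ ≡ 38·34 ≡ 53.
  x = λ² - 30 - 30 = 2809 - 60 ≡ 35; y = λ·(30 - 35) - 46 ≡ 43. → (35, 43)
2B = (35, 43).
Finally 4A + 2B:
(38, 14) + (35, 43). λ = (43 - 14)/(35 - 38) ≡ 29/56 mod 59. 56⁻¹ ≡ 39 (mod 59), so λ ≡ 10.
  x = λ² - 38 - 35 = 100 - 73 ≡ 27; y = λ·(38 - 27) - 14 ≡ 37. → (27, 37)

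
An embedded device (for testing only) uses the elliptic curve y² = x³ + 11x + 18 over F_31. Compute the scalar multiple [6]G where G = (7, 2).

Repeated addition: build up to 6G.
2G: tangent at (7, 2): λ = (3·7² + 11)/(2·2) ≡ 3/4. 4⁻¹ ≡ 8 (mod 31), so λ ≡ 3·8 ≡ 24.
  x = λ² - 7 - 7 = 576 - 14 ≡ 4; y = λ·(7 - 4) - 2 ≡ 8. → (4, 8)
3G: (4, 8) + (7, 2). λ = (2 - 8)/(7 - 4) ≡ 25/3 mod 31. 3⁻¹ ≡ 21 (mod 31) since 3·21 = 63 ≡ 1, so λ ≡ 29.
  x = λ² - 4 - 7 = 841 - 11 ≡ 24; y = λ·(4 - 24) - 8 ≡ 1. → (24, 1)
4G: (24, 1) + (7, 2). λ = (2 - 1)/(7 - 24) ≡ 1/14 mod 31. 14⁻¹ ≡ 20 (mod 31), so λ ≡ 20.
  x = λ² - 24 - 7 = 400 - 31 ≡ 28; y = λ·(24 - 28) - 1 ≡ 12. → (28, 12)
5G: (28, 12) + (7, 2). λ = (2 - 12)/(7 - 28) ≡ 21/10 mod 31. 10⁻¹ ≡ 28 (mod 31), so λ ≡ 30.
  x = λ² - 28 - 7 = 900 - 35 ≡ 28; y = λ·(28 - 28) - 12 ≡ 19. → (28, 19)
6G: (28, 19) + (7, 2). λ = (2 - 19)/(7 - 28) ≡ 14/10 mod 31. 10⁻¹ ≡ 28 (mod 31) since 10·28 = 280 ≡ 1, so λ ≡ 20.
  x = λ² - 28 - 7 = 400 - 35 ≡ 24; y = λ·(28 - 24) - 19 ≡ 30. → (24, 30)

(24, 30)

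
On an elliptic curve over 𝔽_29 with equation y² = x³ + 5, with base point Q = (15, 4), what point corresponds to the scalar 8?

(0, 11)

Double-and-add on 8 = (1000)₂. Start with Q = (15, 4) for the leading 1-bit.
double: tangent at (15, 4): λ = (3·15² + 0)/(2·4) ≡ 8/8. 8⁻¹ ≡ 11 (mod 29), so λ ≡ 8·11 ≡ 1.
  x = λ² - 15 - 15 = 1 - 30 ≡ 0; y = λ·(15 - 0) - 4 ≡ 11. → (0, 11)
double: tangent at (0, 11): λ = (3·0² + 0)/(2·11) ≡ 0/22. 22⁻¹ ≡ 4 (mod 29), so λ ≡ 0·4 ≡ 0.
  x = λ² - 0 - 0 = 0 - 0 ≡ 0; y = λ·(0 - 0) - 11 ≡ 18. → (0, 18)
double: tangent at (0, 18): λ = (3·0² + 0)/(2·18) ≡ 0/7. 7⁻¹ ≡ 25 (mod 29), so λ ≡ 0·25 ≡ 0.
  x = λ² - 0 - 0 = 0 - 0 ≡ 0; y = λ·(0 - 0) - 18 ≡ 11. → (0, 11)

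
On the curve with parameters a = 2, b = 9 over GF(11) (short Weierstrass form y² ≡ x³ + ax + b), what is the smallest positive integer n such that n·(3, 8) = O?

3

2P: tangent at (3, 8): λ = (3·3² + 2)/(2·8) ≡ 7/5. 5⁻¹ ≡ 9 (mod 11) since 5·9 = 45 ≡ 1, so λ ≡ 7·9 ≡ 8.
  x = λ² - 3 - 3 = 64 - 6 ≡ 3; y = λ·(3 - 3) - 8 ≡ 3. → (3, 3)
3P: (3, 3) + (3, 8): same x and y₁ ≡ -y₂, so the sum is O.
3P = O, so the order is 3.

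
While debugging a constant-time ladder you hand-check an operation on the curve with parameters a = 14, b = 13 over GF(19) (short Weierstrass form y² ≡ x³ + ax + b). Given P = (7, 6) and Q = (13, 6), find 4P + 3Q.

First 4P:
Repeated addition: build up to 4P.
2P: tangent at (7, 6): λ = (3·7² + 14)/(2·6) ≡ 9/12. 12⁻¹ ≡ 8 (mod 19) since 12·8 = 96 ≡ 1, so λ ≡ 9·8 ≡ 15.
  x = λ² - 7 - 7 = 225 - 14 ≡ 2; y = λ·(7 - 2) - 6 ≡ 12. → (2, 12)
3P: (2, 12) + (7, 6). λ = (6 - 12)/(7 - 2) ≡ 13/5 mod 19. 5⁻¹ ≡ 4 (mod 19) since 5·4 = 20 ≡ 1, so λ ≡ 14.
  x = λ² - 2 - 7 = 196 - 9 ≡ 16; y = λ·(2 - 16) - 12 ≡ 1. → (16, 1)
4P: (16, 1) + (7, 6). λ = (6 - 1)/(7 - 16) ≡ 5/10 mod 19. 10⁻¹ ≡ 2 (mod 19) since 10·2 = 20 ≡ 1, so λ ≡ 10.
  x = λ² - 16 - 7 = 100 - 23 ≡ 1; y = λ·(16 - 1) - 1 ≡ 16. → (1, 16)
4P = (1, 16).
Next 3Q:
Repeated addition: build up to 3Q.
2Q: tangent at (13, 6): λ = (3·13² + 14)/(2·6) ≡ 8/12. 12⁻¹ ≡ 8 (mod 19) since 12·8 = 96 ≡ 1, so λ ≡ 8·8 ≡ 7.
  x = λ² - 13 - 13 = 49 - 26 ≡ 4; y = λ·(13 - 4) - 6 ≡ 0. → (4, 0)
3Q: (4, 0) + (13, 6). λ = (6 - 0)/(13 - 4) ≡ 6/9 mod 19. 9⁻¹ ≡ 17 (mod 19) since 9·17 = 153 ≡ 1, so λ ≡ 7.
  x = λ² - 4 - 13 = 49 - 17 ≡ 13; y = λ·(4 - 13) - 0 ≡ 13. → (13, 13)
3Q = (13, 13).
Finally 4P + 3Q:
(1, 16) + (13, 13). λ = (13 - 16)/(13 - 1) ≡ 16/12 mod 19. 12⁻¹ ≡ 8 (mod 19), so λ ≡ 14.
  x = λ² - 1 - 13 = 196 - 14 ≡ 11; y = λ·(1 - 11) - 16 ≡ 15. → (11, 15)

(11, 15)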